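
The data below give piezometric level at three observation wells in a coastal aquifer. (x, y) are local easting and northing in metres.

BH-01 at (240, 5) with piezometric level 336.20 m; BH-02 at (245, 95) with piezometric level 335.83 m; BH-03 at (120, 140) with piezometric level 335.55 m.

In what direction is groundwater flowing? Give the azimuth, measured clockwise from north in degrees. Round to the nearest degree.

350°

Taking BH-01 as reference: BH-02−BH-01 = (5, 90, -0.37); BH-03−BH-01 = (-120, 135, -0.65).
Determinant of the coordinate differences = 5·135 − (-120)·90 = 11475.
∂h/∂x = [(-0.37)·135 − (-0.65)·90] / 11475 = +0.0007451
∂h/∂y = [5·(-0.65) − (-120)·(-0.37)] / 11475 = -0.004153
Flow direction (−∇h) has components (-0.0007451 E, +0.004153 N).
Azimuth = atan2(E, N) = atan2(-0.0007451, +0.004153) = 349.8° ≈ 350°.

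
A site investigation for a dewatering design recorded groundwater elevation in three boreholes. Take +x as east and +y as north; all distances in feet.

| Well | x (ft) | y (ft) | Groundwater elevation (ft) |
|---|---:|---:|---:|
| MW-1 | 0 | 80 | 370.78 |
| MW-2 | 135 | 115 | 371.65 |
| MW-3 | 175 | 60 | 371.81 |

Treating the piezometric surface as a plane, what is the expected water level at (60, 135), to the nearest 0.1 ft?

Differences from MW-1: to MW-2 (Δx, Δy, Δh) = (135, 35, +0.87); to MW-3 = (175, -20, +1.03).
Solve a·Δx + b·Δy = Δh: det = 135·(-20) − 175·35 = -8825.
∂h/∂x = [(+0.87)·(-20) − (+1.03)·35] / -8825 = +0.006057
∂h/∂y = [135·(+1.03) − 175·(+0.87)] / -8825 = +0.001496
h(60, 135) = 370.78 + (+0.006057)·(60) + (+0.001496)·(55) = 370.78 +0.363 +0.082 = 371.226 ft.

371.2 ft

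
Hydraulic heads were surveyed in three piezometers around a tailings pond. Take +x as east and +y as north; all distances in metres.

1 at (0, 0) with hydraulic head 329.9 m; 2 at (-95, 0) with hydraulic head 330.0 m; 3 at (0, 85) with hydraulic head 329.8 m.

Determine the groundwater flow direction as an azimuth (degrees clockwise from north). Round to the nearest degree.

042°

∂h/∂x = (330.0 − 329.9) / (-95 − 0) = -0.001053
∂h/∂y = (329.8 − 329.9) / (85 − 0) = -0.001176
Flow direction (−∇h) has components (+0.001053 E, +0.001176 N).
Azimuth = atan2(E, N) = atan2(+0.001053, +0.001176) = 41.8° ≈ 042°.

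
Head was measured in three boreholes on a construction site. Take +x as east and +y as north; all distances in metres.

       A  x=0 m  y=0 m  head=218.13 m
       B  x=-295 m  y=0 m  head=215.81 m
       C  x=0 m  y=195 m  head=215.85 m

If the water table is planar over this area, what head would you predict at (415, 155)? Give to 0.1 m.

219.6 m

∂h/∂x = (215.81 − 218.13) / (-295 − 0) = +0.007864
∂h/∂y = (215.85 − 218.13) / (195 − 0) = -0.01169
h(415, 155) = 218.13 + (+0.007864)·(415) + (-0.01169)·(155) = 218.13 +3.264 -1.812 = 219.581 m.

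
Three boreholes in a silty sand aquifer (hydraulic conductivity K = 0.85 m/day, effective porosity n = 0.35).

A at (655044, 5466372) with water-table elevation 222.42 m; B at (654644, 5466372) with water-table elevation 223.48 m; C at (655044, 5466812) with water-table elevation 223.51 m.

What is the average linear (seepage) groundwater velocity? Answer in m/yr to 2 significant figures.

3.2 m/yr

∂h/∂x = (223.48 − 222.42) / (654644 − 655044) = -0.002650
∂h/∂y = (223.51 − 222.42) / (5466812 − 5466372) = +0.002477
|∇h| = √(-0.002650² + 0.002477²) = 0.003627
Seepage velocity v = K·i/n = 0.85 × 0.003627 / 0.35 = 0.008808 m/day = 3.217 m/yr.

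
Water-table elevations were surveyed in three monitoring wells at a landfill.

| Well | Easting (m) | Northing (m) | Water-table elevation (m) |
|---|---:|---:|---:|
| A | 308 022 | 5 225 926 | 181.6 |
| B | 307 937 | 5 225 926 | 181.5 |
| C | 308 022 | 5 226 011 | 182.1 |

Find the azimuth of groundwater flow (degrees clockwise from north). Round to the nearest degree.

191°

∂h/∂x = (181.5 − 181.6) / (307937 − 308022) = +0.001176
∂h/∂y = (182.1 − 181.6) / (5226011 − 5225926) = +0.005882
Flow direction (−∇h) has components (-0.001176 E, -0.005882 N).
Azimuth = atan2(E, N) = atan2(-0.001176, -0.005882) = 191.3° ≈ 191°.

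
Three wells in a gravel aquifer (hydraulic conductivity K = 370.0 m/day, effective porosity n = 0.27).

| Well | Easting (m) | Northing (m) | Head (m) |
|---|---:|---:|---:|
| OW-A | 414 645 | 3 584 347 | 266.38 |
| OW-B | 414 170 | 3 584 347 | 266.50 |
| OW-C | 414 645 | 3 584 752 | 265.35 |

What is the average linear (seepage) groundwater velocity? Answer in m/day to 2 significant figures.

3.5 m/day

∂h/∂x = (266.50 − 266.38) / (414170 − 414645) = -0.0002526
∂h/∂y = (265.35 − 266.38) / (3584752 − 3584347) = -0.002543
|∇h| = √(-0.0002526² + -0.002543²) = 0.002556
Seepage velocity v = K·i/n = 370.0 × 0.002556 / 0.27 = 3.503 m/day.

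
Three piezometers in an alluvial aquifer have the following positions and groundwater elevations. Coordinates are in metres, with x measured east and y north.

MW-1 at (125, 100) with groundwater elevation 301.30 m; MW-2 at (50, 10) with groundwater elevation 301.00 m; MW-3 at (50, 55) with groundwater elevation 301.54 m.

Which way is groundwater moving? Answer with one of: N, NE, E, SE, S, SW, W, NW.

SE

Three-point gradient (reference MW-1): Δ to MW-2 = (-75, -90, -0.30), Δ to MW-3 = (-75, -45, +0.24).
∂h/∂x = -0.01040, ∂h/∂y = +0.01200 (det = -3375).
Flow = −∇h = (+0.01040 east, -0.01200 north), which points southeast.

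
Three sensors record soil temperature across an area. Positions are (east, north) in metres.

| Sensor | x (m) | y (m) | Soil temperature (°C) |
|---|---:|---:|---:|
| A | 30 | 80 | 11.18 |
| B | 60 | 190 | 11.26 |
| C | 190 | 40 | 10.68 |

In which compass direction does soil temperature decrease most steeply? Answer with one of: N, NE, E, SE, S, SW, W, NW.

Differences from A: to B (Δx, Δy, Δh) = (30, 110, +0.08); to C = (160, -40, -0.50).
Determinant of the coordinate differences = 30·(-40) − 160·110 = -18800.
∂T/∂x = [(+0.08)·(-40) − (-0.50)·110] / -18800 = -0.002755
∂T/∂y = [30·(-0.50) − 160·(+0.08)] / -18800 = +0.001479
Steepest decrease is along −∇f = (+0.002755 E, -0.001479 N) → southeast.

SE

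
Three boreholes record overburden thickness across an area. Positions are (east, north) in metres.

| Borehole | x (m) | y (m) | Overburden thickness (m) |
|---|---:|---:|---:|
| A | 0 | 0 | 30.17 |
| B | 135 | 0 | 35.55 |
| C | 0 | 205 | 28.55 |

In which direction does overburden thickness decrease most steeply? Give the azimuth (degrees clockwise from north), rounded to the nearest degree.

∂d/∂x = (35.55 − 30.17) / (135 − 0) = +0.03985
∂d/∂y = (28.55 − 30.17) / (205 − 0) = -0.007902
Steepest decrease is along −∇f: components (-0.03985 E, +0.007902 N).
Azimuth = atan2(-0.03985, +0.007902) = 281.2° ≈ 281°.

281°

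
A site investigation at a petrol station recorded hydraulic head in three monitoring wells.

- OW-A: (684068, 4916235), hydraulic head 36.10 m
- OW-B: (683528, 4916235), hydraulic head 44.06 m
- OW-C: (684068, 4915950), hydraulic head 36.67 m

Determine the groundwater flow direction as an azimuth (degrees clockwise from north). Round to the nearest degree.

∂h/∂x = (44.06 − 36.10) / (683528 − 684068) = -0.01474
∂h/∂y = (36.67 − 36.10) / (4915950 − 4916235) = -0.002000
Flow direction (−∇h) has components (+0.01474 E, +0.002000 N).
Azimuth = atan2(E, N) = atan2(+0.01474, +0.002000) = 82.3° ≈ 082°.

082°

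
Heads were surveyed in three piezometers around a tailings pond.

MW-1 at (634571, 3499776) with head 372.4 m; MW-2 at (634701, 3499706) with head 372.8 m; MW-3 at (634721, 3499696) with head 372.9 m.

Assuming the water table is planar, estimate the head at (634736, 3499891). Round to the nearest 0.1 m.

With h = a·x + b·y + c and MW-1 as origin, the differences give:
  130·a + (-70)·b = +0.4
  150·a + (-80)·b = +0.5
Eliminate b (×(-80) and ×(-70), subtract): 100·a = 3.00 → a = ∂h/∂x = +0.03000
Back-substitute: b = ∂h/∂y = +0.05000.
h(634736, 3499891) = 372.4 + (+0.03000)·(165) + (+0.05000)·(115) = 372.4 +4.950 +5.750 = 383.100 m.

383.1 m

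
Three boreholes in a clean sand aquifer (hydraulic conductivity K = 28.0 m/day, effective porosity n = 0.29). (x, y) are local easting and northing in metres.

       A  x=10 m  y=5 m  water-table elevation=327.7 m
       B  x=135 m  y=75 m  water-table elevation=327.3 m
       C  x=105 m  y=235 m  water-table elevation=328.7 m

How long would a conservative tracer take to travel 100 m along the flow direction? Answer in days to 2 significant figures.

Three-point gradient (reference A): Δ to B = (125, 70, -0.4), Δ to C = (95, 230, +1.0).
∂h/∂x = -0.007330, ∂h/∂y = +0.007376 (det = 22100).
|∇h| = √(-0.007330² + 0.007376²) = 0.0104
Seepage velocity v = K·i/n = 28.0 × 0.0104 / 0.29 = 1.004 m/day.
t = 100 / 1.004 = 99.6 days.

100 days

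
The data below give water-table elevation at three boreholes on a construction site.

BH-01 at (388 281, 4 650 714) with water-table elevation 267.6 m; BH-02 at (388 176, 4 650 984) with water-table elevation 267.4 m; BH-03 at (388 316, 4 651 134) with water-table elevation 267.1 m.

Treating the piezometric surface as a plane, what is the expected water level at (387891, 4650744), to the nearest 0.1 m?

With h = a·x + b·y + c and BH-01 as origin, the differences give:
  (-105)·a + 270·b = -0.2
  35·a + 420·b = -0.5
Eliminate b (×420 and ×270, subtract): -53550·a = 51.00 → a = ∂h/∂x = -0.0009524
Back-substitute: b = ∂h/∂y = -0.001111.
h(387891, 4650744) = 267.6 + (-0.0009524)·(-390) + (-0.001111)·(30) = 267.6 +0.371 -0.033 = 267.938 m.

267.9 m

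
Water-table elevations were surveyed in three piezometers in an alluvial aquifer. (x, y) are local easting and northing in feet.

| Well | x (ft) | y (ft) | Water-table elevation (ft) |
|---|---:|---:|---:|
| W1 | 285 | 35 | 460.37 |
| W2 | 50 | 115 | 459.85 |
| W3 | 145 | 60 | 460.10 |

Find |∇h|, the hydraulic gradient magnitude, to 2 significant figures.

0.0024

With h = a·x + b·y + c and W1 as origin, the differences give:
  (-235)·a + 80·b = -0.52
  (-140)·a + 25·b = -0.27
Eliminate b (×25 and ×80, subtract): 5325·a = 8.600 → a = ∂h/∂x = +0.001615
Back-substitute: b = ∂h/∂y = -0.001756.
|∇h| = √(0.001615² + -0.001756²) = 0.002386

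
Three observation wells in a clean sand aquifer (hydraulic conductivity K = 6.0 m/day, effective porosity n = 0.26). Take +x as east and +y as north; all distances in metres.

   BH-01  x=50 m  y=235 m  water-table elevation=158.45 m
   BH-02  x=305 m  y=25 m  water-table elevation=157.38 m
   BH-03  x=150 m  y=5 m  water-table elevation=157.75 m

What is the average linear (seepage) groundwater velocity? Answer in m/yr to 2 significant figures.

Taking BH-01 as reference: BH-02−BH-01 = (255, -210, -1.07); BH-03−BH-01 = (100, -230, -0.70).
Solve a·Δx + b·Δy = Δh: det = 255·(-230) − 100·(-210) = -37650.
∂h/∂x = [(-1.07)·(-230) − (-0.70)·(-210)] / -37650 = -0.002632
∂h/∂y = [255·(-0.70) − 100·(-1.07)] / -37650 = +0.001899
|∇h| = √(-0.002632² + 0.001899²) = 0.003246
Seepage velocity v = K·i/n = 6.0 × 0.003246 / 0.26 = 0.07491 m/day = 27.36 m/yr.

27 m/yr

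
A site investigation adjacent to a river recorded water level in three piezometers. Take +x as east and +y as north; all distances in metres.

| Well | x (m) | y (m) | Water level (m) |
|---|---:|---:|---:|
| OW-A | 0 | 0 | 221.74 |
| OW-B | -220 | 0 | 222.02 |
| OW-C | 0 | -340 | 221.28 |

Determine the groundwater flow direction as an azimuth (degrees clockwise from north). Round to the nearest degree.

∂h/∂x = (222.02 − 221.74) / (-220 − 0) = -0.001273
∂h/∂y = (221.28 − 221.74) / (-340 − 0) = +0.001353
Flow direction (−∇h) has components (+0.001273 E, -0.001353 N).
Azimuth = atan2(E, N) = atan2(+0.001273, -0.001353) = 136.7° ≈ 137°.

137°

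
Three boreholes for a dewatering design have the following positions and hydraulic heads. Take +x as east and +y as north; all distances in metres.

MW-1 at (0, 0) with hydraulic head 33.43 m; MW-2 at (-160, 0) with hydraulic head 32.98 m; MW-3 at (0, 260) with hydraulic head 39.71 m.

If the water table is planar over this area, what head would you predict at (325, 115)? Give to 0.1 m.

37.1 m

∂h/∂x = (32.98 − 33.43) / (-160 − 0) = +0.002813
∂h/∂y = (39.71 − 33.43) / (260 − 0) = +0.02415
h(325, 115) = 33.43 + (+0.002813)·(325) + (+0.02415)·(115) = 33.43 +0.914 +2.778 = 37.122 m.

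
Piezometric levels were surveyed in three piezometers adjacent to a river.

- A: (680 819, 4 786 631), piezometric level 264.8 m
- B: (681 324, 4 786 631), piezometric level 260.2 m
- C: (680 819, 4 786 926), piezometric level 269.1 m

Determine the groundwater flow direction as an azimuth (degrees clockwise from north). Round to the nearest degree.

∂h/∂x = (260.2 − 264.8) / (681324 − 680819) = -0.009109
∂h/∂y = (269.1 − 264.8) / (4786926 − 4786631) = +0.01458
Flow direction (−∇h) has components (+0.009109 E, -0.01458 N).
Azimuth = atan2(E, N) = atan2(+0.009109, -0.01458) = 148.0° ≈ 148°.

148°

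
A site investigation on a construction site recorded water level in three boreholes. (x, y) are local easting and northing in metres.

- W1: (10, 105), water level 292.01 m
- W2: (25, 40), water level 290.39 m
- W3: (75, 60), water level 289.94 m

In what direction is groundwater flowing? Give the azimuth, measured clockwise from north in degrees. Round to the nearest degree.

140°

With h = a·x + b·y + c and W1 as origin, the differences give:
  15·a + (-65)·b = -1.62
  65·a + (-45)·b = -2.07
Eliminate b (×(-45) and ×(-65), subtract): 3550·a = -61.650 → a = ∂h/∂x = -0.01737
Back-substitute: b = ∂h/∂y = +0.02092.
Flow direction (−∇h) has components (+0.01737 E, -0.02092 N).
Azimuth = atan2(E, N) = atan2(+0.01737, -0.02092) = 140.3° ≈ 140°.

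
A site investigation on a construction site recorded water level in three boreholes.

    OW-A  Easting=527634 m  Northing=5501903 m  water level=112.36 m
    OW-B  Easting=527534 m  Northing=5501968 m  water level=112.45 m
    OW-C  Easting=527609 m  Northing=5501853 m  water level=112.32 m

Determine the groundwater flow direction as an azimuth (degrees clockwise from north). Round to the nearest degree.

Differences from OW-A: to OW-B (Δx, Δy, Δh) = (-100, 65, +0.09); to OW-C = (-25, -50, -0.04).
Solve a·Δx + b·Δy = Δh: det = (-100)·(-50) − (-25)·65 = 6625.
∂h/∂x = [(+0.09)·(-50) − (-0.04)·65] / 6625 = -0.0002868
∂h/∂y = [(-100)·(-0.04) − (-25)·(+0.09)] / 6625 = +0.0009434
Flow direction (−∇h) has components (+0.0002868 E, -0.0009434 N).
Azimuth = atan2(E, N) = atan2(+0.0002868, -0.0009434) = 163.1° ≈ 163°.

163°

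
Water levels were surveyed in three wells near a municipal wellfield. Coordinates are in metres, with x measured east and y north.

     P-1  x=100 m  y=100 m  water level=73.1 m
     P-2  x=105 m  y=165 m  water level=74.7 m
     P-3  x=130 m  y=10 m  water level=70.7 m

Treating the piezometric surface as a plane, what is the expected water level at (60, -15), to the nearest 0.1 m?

With h = a·x + b·y + c and P-1 as origin, the differences give:
  5·a + 65·b = +1.6
  30·a + (-90)·b = -2.4
Eliminate b (×(-90) and ×65, subtract): -2400·a = 12.00 → a = ∂h/∂x = -0.005000
Back-substitute: b = ∂h/∂y = +0.02500.
h(60, -15) = 73.1 + (-0.005000)·(-40) + (+0.02500)·(-115) = 73.1 +0.200 -2.875 = 70.425 m.

70.4 m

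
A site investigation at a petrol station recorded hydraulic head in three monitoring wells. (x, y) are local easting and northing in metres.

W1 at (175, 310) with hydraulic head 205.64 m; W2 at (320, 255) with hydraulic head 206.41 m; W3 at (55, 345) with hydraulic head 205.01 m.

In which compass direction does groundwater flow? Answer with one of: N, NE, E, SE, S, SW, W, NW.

W

Taking W1 as reference: W2−W1 = (145, -55, +0.77); W3−W1 = (-120, 35, -0.63).
Solve a·Δx + b·Δy = Δh: det = 145·35 − (-120)·(-55) = -1525.
∂h/∂x = [(+0.77)·35 − (-0.63)·(-55)] / -1525 = +0.005049
∂h/∂y = [145·(-0.63) − (-120)·(+0.77)] / -1525 = -0.0006885
Flow = −∇h = (-0.005049 east, +0.0006885 north), which points west.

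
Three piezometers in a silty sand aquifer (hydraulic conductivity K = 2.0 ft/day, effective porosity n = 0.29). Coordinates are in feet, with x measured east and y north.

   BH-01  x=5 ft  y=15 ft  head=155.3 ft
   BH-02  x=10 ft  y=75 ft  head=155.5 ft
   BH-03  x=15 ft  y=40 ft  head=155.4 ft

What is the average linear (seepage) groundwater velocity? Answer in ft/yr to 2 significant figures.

9.6 ft/yr

Differences from BH-01: to BH-02 (Δx, Δy, Δh) = (5, 60, +0.2); to BH-03 = (10, 25, +0.1).
Solve a·Δx + b·Δy = Δh: det = 5·25 − 10·60 = -475.
∂h/∂x = [(+0.2)·25 − (+0.1)·60] / -475 = +0.002105
∂h/∂y = [5·(+0.1) − 10·(+0.2)] / -475 = +0.003158
|∇h| = √(0.002105² + 0.003158²) = 0.003795
Seepage velocity v = K·i/n = 2.0 × 0.003795 / 0.29 = 0.02617 ft/day = 9.559 ft/yr.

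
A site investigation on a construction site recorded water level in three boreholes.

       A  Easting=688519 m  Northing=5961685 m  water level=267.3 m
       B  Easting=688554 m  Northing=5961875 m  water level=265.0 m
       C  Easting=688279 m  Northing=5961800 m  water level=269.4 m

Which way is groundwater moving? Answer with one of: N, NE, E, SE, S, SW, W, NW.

Three-point gradient (reference A): Δ to B = (35, 190, -2.3), Δ to C = (-240, 115, +2.1).
∂h/∂x = -0.01337, ∂h/∂y = -0.009642 (det = 49625).
Flow = −∇h = (+0.01337 east, +0.009642 north), which points northeast.

NE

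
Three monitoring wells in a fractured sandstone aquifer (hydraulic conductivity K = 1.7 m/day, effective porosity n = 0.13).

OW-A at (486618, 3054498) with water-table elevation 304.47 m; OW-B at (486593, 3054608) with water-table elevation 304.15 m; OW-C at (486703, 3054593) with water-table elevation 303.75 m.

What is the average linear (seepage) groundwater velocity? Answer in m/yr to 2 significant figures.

Differences from OW-A: to OW-B (Δx, Δy, Δh) = (-25, 110, -0.32); to OW-C = (85, 95, -0.72).
Solve a·Δx + b·Δy = Δh: det = (-25)·95 − 85·110 = -11725.
∂h/∂x = [(-0.32)·95 − (-0.72)·110] / -11725 = -0.004162
∂h/∂y = [(-25)·(-0.72) − 85·(-0.32)] / -11725 = -0.003855
|∇h| = √(-0.004162² + -0.003855²) = 0.005673
Seepage velocity v = K·i/n = 1.7 × 0.005673 / 0.13 = 0.07419 m/day = 27.1 m/yr.

27 m/yr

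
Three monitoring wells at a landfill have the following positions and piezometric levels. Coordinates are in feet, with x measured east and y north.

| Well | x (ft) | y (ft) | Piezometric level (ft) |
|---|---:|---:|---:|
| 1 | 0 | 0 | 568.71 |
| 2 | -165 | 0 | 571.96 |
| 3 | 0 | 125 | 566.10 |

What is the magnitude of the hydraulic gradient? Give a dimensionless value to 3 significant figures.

∂h/∂x = (571.96 − 568.71) / (-165 − 0) = -0.01970
∂h/∂y = (566.10 − 568.71) / (125 − 0) = -0.02088
|∇h| = √(-0.01970² + -0.02088²) = 0.02871

0.0287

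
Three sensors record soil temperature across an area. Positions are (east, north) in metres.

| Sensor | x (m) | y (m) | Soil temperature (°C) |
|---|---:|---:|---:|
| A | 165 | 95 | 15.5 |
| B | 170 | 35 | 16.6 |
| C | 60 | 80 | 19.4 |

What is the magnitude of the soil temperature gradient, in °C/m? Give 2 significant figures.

0.040 °C/m

Taking A as reference: B−A = (5, -60, +1.1); C−A = (-105, -15, +3.9).
Solve a·Δx + b·Δy = ΔT: det = 5·(-15) − (-105)·(-60) = -6375.
∂T/∂x = [(+1.1)·(-15) − (+3.9)·(-60)] / -6375 = -0.03412
∂T/∂y = [5·(+3.9) − (-105)·(+1.1)] / -6375 = -0.02118
|∇f| = √(-0.03412² + -0.02118²) = 0.04016 °C/m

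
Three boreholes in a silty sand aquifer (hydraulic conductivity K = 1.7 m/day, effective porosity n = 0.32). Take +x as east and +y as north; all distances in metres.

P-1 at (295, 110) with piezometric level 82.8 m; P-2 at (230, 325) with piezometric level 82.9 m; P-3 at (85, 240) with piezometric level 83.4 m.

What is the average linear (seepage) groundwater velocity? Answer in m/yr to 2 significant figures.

6.2 m/yr

With h = a·x + b·y + c and P-1 as origin, the differences give:
  (-65)·a + 215·b = +0.1
  (-210)·a + 130·b = +0.6
Eliminate b (×130 and ×215, subtract): 36700·a = -116.00 → a = ∂h/∂x = -0.003161
Back-substitute: b = ∂h/∂y = -0.0004905.
|∇h| = √(-0.003161² + -0.0004905²) = 0.003199
Seepage velocity v = K·i/n = 1.7 × 0.003199 / 0.32 = 0.01699 m/day = 6.206 m/yr.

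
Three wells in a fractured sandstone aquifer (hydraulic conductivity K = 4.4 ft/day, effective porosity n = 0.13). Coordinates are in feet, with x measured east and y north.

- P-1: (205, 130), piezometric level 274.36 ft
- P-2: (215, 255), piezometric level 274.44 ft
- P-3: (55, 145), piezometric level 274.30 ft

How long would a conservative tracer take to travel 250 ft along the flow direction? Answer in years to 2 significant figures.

27 years

With h = a·x + b·y + c and P-1 as origin, the differences give:
  10·a + 125·b = +0.08
  (-150)·a + 15·b = -0.06
Eliminate b (×15 and ×125, subtract): 18900·a = 8.700 → a = ∂h/∂x = +0.0004603
Back-substitute: b = ∂h/∂y = +0.0006032.
|∇h| = √(0.0004603² + 0.0006032²) = 0.0007588
Seepage velocity v = K·i/n = 4.4 × 0.0007588 / 0.13 = 0.02568 ft/day.
t = 250 / 0.02568 = 9735 days = 26.7 years.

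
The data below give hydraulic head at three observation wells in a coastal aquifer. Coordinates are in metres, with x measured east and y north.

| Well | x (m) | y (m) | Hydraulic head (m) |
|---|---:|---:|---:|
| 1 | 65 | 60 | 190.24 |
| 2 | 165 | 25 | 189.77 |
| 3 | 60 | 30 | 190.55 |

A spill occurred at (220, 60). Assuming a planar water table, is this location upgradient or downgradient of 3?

Differences from 1: to 2 (Δx, Δy, Δh) = (100, -35, -0.47); to 3 = (-5, -30, +0.31).
Determinant of the coordinate differences = 100·(-30) − (-5)·(-35) = -3175.
∂h/∂x = [(-0.47)·(-30) − (+0.31)·(-35)] / -3175 = -0.007858
∂h/∂y = [100·(+0.31) − (-5)·(-0.47)] / -3175 = -0.009024
Head at (220, 60) = 190.24 + (-0.007858)·(155) + (-0.009024)·(0) = 189.02 m.
That is lower than the 190.55 m at 3, so the point is downgradient.

downgradient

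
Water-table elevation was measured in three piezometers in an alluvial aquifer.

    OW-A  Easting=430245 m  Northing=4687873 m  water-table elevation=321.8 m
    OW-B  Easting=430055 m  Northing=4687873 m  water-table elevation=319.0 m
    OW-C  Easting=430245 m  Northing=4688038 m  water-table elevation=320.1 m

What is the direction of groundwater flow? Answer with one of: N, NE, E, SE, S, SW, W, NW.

∂h/∂x = (319.0 − 321.8) / (430055 − 430245) = +0.01474
∂h/∂y = (320.1 − 321.8) / (4688038 − 4687873) = -0.01030
Flow = −∇h = (-0.01474 east, +0.01030 north), which points northwest.

NW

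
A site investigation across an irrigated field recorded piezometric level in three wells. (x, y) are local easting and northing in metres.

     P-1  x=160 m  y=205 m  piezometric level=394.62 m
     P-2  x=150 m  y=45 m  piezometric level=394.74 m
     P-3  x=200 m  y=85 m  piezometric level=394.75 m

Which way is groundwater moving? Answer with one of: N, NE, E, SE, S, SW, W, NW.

Taking P-1 as reference: P-2−P-1 = (-10, -160, +0.12); P-3−P-1 = (40, -120, +0.13).
Solve a·Δx + b·Δy = Δh: det = (-10)·(-120) − 40·(-160) = 7600.
∂h/∂x = [(+0.12)·(-120) − (+0.13)·(-160)] / 7600 = +0.0008421
∂h/∂y = [(-10)·(+0.13) − 40·(+0.12)] / 7600 = -0.0008026
Flow = −∇h = (-0.0008421 east, +0.0008026 north), which points northwest.

NW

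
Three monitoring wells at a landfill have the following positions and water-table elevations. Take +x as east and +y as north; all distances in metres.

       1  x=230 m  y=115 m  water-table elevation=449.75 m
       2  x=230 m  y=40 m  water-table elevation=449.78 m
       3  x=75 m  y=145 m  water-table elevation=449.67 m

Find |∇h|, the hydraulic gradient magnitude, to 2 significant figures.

0.00059

Three-point gradient (reference 1): Δ to 2 = (0, -75, +0.03), Δ to 3 = (-155, 30, -0.08).
∂h/∂x = +0.0004387, ∂h/∂y = -0.0004000 (det = -11625).
|∇h| = √(0.0004387² + -0.0004000²) = 0.0005937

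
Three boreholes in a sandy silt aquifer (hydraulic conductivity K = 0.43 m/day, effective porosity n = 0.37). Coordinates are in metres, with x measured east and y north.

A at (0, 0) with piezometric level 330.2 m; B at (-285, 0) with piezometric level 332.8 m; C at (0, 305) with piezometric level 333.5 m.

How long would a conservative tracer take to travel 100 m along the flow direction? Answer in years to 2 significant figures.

17 years

∂h/∂x = (332.8 − 330.2) / (-285 − 0) = -0.009123
∂h/∂y = (333.5 − 330.2) / (305 − 0) = +0.01082
|∇h| = √(-0.009123² + 0.01082²) = 0.01415
Seepage velocity v = K·i/n = 0.43 × 0.01415 / 0.37 = 0.01644 m/day.
t = 100 / 0.01644 = 6083 days = 16.7 years.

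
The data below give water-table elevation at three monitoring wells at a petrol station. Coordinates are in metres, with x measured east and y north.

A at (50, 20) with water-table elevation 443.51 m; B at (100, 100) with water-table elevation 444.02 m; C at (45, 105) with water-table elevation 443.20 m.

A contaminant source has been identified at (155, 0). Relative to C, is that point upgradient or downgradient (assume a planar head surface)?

Differences from A: to B (Δx, Δy, Δh) = (50, 80, +0.51); to C = (-5, 85, -0.31).
Solve a·Δx + b·Δy = Δh: det = 50·85 − (-5)·80 = 4650.
∂h/∂x = [(+0.51)·85 − (-0.31)·80] / 4650 = +0.01466
∂h/∂y = [50·(-0.31) − (-5)·(+0.51)] / 4650 = -0.002785
Head at (155, 0) = 443.51 + (+0.01466)·(105) + (-0.002785)·(-20) = 445.10 m.
That is higher than the 443.20 m at C, so the point is upgradient.

upgradient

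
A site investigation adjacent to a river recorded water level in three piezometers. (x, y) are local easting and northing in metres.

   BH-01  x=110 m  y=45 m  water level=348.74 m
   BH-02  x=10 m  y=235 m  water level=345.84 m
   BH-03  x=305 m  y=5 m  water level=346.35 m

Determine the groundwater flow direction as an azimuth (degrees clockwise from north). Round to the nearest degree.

035°

Differences from BH-01: to BH-02 (Δx, Δy, Δh) = (-100, 190, -2.90); to BH-03 = (195, -40, -2.39).
Solve a·Δx + b·Δy = Δh: det = (-100)·(-40) − 195·190 = -33050.
∂h/∂x = [(-2.90)·(-40) − (-2.39)·190] / -33050 = -0.01725
∂h/∂y = [(-100)·(-2.39) − 195·(-2.90)] / -33050 = -0.02434
Flow direction (−∇h) has components (+0.01725 E, +0.02434 N).
Azimuth = atan2(E, N) = atan2(+0.01725, +0.02434) = 35.3° ≈ 035°.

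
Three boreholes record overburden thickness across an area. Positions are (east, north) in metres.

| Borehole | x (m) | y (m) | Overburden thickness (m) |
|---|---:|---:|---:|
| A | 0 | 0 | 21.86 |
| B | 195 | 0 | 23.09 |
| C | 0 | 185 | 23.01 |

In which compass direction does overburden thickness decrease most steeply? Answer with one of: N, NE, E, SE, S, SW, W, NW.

SW

∂d/∂x = (23.09 − 21.86) / (195 − 0) = +0.006308
∂d/∂y = (23.01 − 21.86) / (185 − 0) = +0.006216
Steepest decrease is along −∇f = (-0.006308 E, -0.006216 N) → southwest.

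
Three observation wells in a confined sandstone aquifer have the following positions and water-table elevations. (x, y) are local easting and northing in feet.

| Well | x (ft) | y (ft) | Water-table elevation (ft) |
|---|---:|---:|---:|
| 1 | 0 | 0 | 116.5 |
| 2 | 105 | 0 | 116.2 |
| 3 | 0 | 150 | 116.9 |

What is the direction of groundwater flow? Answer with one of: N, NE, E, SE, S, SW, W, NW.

∂h/∂x = (116.2 − 116.5) / (105 − 0) = -0.002857
∂h/∂y = (116.9 − 116.5) / (150 − 0) = +0.002667
Flow = −∇h = (+0.002857 east, -0.002667 north), which points southeast.

SE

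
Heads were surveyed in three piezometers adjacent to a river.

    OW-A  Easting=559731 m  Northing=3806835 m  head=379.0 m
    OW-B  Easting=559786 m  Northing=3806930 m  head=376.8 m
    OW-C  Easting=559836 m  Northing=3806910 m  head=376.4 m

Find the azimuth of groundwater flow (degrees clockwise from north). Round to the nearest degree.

043°

Differences from OW-A: to OW-B (Δx, Δy, Δh) = (55, 95, -2.2); to OW-C = (105, 75, -2.6).
Solve a·Δx + b·Δy = Δh: det = 55·75 − 105·95 = -5850.
∂h/∂x = [(-2.2)·75 − (-2.6)·95] / -5850 = -0.01402
∂h/∂y = [55·(-2.6) − 105·(-2.2)] / -5850 = -0.01504
Flow direction (−∇h) has components (+0.01402 E, +0.01504 N).
Azimuth = atan2(E, N) = atan2(+0.01402, +0.01504) = 43.0° ≈ 043°.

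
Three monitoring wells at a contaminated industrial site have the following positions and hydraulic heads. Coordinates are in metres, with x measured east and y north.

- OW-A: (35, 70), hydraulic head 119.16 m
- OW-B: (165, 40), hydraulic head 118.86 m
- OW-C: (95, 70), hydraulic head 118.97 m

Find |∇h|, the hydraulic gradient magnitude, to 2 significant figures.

0.0049

Differences from OW-A: to OW-B (Δx, Δy, Δh) = (130, -30, -0.30); to OW-C = (60, 0, -0.19).
Solve a·Δx + b·Δy = Δh: det = 130·0 − 60·(-30) = 1800.
∂h/∂x = [(-0.30)·0 − (-0.19)·(-30)] / 1800 = -0.003167
∂h/∂y = [130·(-0.19) − 60·(-0.30)] / 1800 = -0.003722
|∇h| = √(-0.003167² + -0.003722²) = 0.004887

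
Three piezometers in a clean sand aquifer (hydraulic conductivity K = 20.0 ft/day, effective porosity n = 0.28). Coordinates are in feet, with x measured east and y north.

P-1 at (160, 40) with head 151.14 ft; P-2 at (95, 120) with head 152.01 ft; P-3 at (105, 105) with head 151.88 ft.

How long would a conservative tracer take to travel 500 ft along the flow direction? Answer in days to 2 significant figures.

Taking P-1 as reference: P-2−P-1 = (-65, 80, +0.87); P-3−P-1 = (-55, 65, +0.74).
Determinant of the coordinate differences = (-65)·65 − (-55)·80 = 175.
∂h/∂x = [(+0.87)·65 − (+0.74)·80] / 175 = -0.01514
∂h/∂y = [(-65)·(+0.74) − (-55)·(+0.87)] / 175 = -0.001429
|∇h| = √(-0.01514² + -0.001429²) = 0.01521
Seepage velocity v = K·i/n = 20.0 × 0.01521 / 0.28 = 1.086 ft/day.
t = 500 / 1.086 = 460.4 days.

460 days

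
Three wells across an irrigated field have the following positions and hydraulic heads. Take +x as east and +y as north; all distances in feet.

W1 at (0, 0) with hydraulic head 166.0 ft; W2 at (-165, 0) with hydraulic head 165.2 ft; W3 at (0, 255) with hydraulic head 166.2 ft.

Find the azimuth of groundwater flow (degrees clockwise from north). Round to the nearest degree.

∂h/∂x = (165.2 − 166.0) / (-165 − 0) = +0.004848
∂h/∂y = (166.2 − 166.0) / (255 − 0) = +0.0007843
Flow direction (−∇h) has components (-0.004848 E, -0.0007843 N).
Azimuth = atan2(E, N) = atan2(-0.004848, -0.0007843) = 260.8° ≈ 261°.

261°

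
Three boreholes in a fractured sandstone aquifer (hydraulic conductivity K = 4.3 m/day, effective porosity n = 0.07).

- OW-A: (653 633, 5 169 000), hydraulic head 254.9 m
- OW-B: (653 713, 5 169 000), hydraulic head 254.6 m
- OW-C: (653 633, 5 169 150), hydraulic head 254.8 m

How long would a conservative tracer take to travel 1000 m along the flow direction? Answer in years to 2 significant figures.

∂h/∂x = (254.6 − 254.9) / (653713 − 653633) = -0.003750
∂h/∂y = (254.8 − 254.9) / (5169150 − 5169000) = -0.0006667
|∇h| = √(-0.003750² + -0.0006667²) = 0.003809
Seepage velocity v = K·i/n = 4.3 × 0.003809 / 0.07 = 0.234 m/day.
t = 1000 / 0.234 = 4274 days = 11.7 years.

12 years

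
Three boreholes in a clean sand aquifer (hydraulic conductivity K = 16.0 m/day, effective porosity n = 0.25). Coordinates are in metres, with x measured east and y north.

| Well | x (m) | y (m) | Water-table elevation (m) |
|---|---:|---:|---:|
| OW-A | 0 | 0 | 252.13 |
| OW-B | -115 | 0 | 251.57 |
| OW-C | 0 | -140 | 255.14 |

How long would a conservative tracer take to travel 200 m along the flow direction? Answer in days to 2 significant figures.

140 days

∂h/∂x = (251.57 − 252.13) / (-115 − 0) = +0.004870
∂h/∂y = (255.14 − 252.13) / (-140 − 0) = -0.02150
|∇h| = √(0.004870² + -0.02150²) = 0.02204
Seepage velocity v = K·i/n = 16.0 × 0.02204 / 0.25 = 1.411 m/day.
t = 200 / 1.411 = 141.7 days.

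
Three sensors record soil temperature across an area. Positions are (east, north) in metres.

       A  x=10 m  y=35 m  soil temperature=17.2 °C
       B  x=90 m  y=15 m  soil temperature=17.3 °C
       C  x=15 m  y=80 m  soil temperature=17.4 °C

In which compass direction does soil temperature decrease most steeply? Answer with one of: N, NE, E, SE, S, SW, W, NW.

SW

With T = a·x + b·y + c and A as origin, the differences give:
  80·a + (-20)·b = +0.1
  5·a + 45·b = +0.2
Eliminate b (×45 and ×(-20), subtract): 3700·a = 8.50 → a = ∂T/∂x = +0.002297
Back-substitute: b = ∂T/∂y = +0.004189.
Steepest decrease is along −∇f = (-0.002297 E, -0.004189 N) → southwest.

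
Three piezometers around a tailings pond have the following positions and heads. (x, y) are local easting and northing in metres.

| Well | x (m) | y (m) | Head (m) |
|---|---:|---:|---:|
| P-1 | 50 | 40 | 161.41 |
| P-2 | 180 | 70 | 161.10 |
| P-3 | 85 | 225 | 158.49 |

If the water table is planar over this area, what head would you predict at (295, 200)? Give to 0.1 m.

Taking P-1 as reference: P-2−P-1 = (130, 30, -0.31); P-3−P-1 = (35, 185, -2.92).
Determinant of the coordinate differences = 130·185 − 35·30 = 23000.
∂h/∂x = [(-0.31)·185 − (-2.92)·30] / 23000 = +0.001315
∂h/∂y = [130·(-2.92) − 35·(-0.31)] / 23000 = -0.01603
h(295, 200) = 161.41 + (+0.001315)·(245) + (-0.01603)·(160) = 161.41 +0.322 -2.565 = 159.167 m.

159.2 m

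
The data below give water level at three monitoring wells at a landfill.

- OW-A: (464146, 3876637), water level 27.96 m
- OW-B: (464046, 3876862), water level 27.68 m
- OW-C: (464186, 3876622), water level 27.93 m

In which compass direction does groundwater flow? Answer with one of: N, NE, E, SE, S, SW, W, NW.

NE

Taking OW-A as reference: OW-B−OW-A = (-100, 225, -0.28); OW-C−OW-A = (40, -15, -0.03).
Solve a·Δx + b·Δy = Δh: det = (-100)·(-15) − 40·225 = -7500.
∂h/∂x = [(-0.28)·(-15) − (-0.03)·225] / -7500 = -0.001460
∂h/∂y = [(-100)·(-0.03) − 40·(-0.28)] / -7500 = -0.001893
Flow = −∇h = (+0.001460 east, +0.001893 north), which points northeast.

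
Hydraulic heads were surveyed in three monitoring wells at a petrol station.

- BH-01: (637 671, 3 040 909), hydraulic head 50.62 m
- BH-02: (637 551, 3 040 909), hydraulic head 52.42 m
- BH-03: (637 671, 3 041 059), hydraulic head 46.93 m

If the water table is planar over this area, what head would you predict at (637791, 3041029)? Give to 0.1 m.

∂h/∂x = (52.42 − 50.62) / (637551 − 637671) = -0.01500
∂h/∂y = (46.93 − 50.62) / (3041059 − 3040909) = -0.02460
h(637791, 3041029) = 50.62 + (-0.01500)·(120) + (-0.02460)·(120) = 50.62 -1.800 -2.952 = 45.868 m.

45.9 m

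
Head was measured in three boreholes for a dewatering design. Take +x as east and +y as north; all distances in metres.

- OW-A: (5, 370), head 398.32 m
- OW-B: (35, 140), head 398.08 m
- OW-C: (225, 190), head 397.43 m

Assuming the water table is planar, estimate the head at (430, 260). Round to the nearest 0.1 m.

396.7 m

With h = a·x + b·y + c and OW-A as origin, the differences give:
  30·a + (-230)·b = -0.24
  220·a + (-180)·b = -0.89
Eliminate b (×(-180) and ×(-230), subtract): 45200·a = -161.500 → a = ∂h/∂x = -0.003573
Back-substitute: b = ∂h/∂y = +0.0005774.
h(430, 260) = 398.32 + (-0.003573)·(425) + (+0.0005774)·(-110) = 398.32 -1.519 -0.064 = 396.738 m.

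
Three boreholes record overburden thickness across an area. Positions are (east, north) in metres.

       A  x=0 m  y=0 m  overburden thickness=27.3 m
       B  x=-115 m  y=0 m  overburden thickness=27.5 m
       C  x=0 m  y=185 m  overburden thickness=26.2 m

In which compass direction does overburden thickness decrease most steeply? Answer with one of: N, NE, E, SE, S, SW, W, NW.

N

∂d/∂x = (27.5 − 27.3) / (-115 − 0) = -0.001739
∂d/∂y = (26.2 − 27.3) / (185 − 0) = -0.005946
Steepest decrease is along −∇f = (+0.001739 E, +0.005946 N) → north.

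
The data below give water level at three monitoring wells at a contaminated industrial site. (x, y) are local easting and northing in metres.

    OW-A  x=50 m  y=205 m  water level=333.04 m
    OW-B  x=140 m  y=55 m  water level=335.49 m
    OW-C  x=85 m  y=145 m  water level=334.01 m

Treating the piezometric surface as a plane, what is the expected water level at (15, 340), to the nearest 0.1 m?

Differences from OW-A: to OW-B (Δx, Δy, Δh) = (90, -150, +2.45); to OW-C = (35, -60, +0.97).
Determinant of the coordinate differences = 90·(-60) − 35·(-150) = -150.
∂h/∂x = [(+2.45)·(-60) − (+0.97)·(-150)] / -150 = +0.01000
∂h/∂y = [90·(+0.97) − 35·(+2.45)] / -150 = -0.01033
h(15, 340) = 333.04 + (+0.01000)·(-35) + (-0.01033)·(135) = 333.04 -0.350 -1.395 = 331.295 m.

331.3 m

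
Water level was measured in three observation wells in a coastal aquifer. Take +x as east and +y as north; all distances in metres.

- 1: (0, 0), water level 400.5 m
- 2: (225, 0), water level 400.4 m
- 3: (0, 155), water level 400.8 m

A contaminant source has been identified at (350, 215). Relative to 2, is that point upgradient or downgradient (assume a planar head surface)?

upgradient

∂h/∂x = (400.4 − 400.5) / (225 − 0) = -0.0004444
∂h/∂y = (400.8 − 400.5) / (155 − 0) = +0.001935
Head at (350, 215) = 400.5 + (-0.0004444)·(350) + (+0.001935)·(215) = 400.76 m.
That is higher than the 400.4 m at 2, so the point is upgradient.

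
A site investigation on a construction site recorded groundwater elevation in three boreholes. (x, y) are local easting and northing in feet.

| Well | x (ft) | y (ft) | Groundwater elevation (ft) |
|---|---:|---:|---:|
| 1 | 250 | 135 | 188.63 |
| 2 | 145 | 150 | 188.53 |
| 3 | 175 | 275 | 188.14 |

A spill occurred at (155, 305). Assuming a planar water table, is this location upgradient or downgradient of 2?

With h = a·x + b·y + c and 1 as origin, the differences give:
  (-105)·a + 15·b = -0.10
  (-75)·a + 140·b = -0.49
Eliminate b (×140 and ×15, subtract): -13575·a = -6.650 → a = ∂h/∂x = +0.0004899
Back-substitute: b = ∂h/∂y = -0.003238.
Head at (155, 305) = 188.63 + (+0.0004899)·(-95) + (-0.003238)·(170) = 188.03 ft.
That is lower than the 188.53 ft at 2, so the point is downgradient.

downgradient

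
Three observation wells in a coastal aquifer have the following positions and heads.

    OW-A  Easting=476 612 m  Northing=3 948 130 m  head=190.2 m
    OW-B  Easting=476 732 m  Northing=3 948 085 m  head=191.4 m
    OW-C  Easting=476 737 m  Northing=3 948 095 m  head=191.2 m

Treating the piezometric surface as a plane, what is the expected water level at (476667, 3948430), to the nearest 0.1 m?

Differences from OW-A: to OW-B (Δx, Δy, Δh) = (120, -45, +1.2); to OW-C = (125, -35, +1.0).
Determinant of the coordinate differences = 120·(-35) − 125·(-45) = 1425.
∂h/∂x = [(+1.2)·(-35) − (+1.0)·(-45)] / 1425 = +0.002105
∂h/∂y = [120·(+1.0) − 125·(+1.2)] / 1425 = -0.02105
h(476667, 3948430) = 190.2 + (+0.002105)·(55) + (-0.02105)·(300) = 190.2 +0.116 -6.316 = 184.000 m.

184.0 m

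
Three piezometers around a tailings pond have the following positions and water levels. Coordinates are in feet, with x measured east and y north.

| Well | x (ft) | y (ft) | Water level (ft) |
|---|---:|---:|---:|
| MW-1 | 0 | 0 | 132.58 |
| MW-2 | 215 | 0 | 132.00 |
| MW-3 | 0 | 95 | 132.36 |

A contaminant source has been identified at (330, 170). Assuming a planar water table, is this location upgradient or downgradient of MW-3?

∂h/∂x = (132.00 − 132.58) / (215 − 0) = -0.002698
∂h/∂y = (132.36 − 132.58) / (95 − 0) = -0.002316
Head at (330, 170) = 132.58 + (-0.002698)·(330) + (-0.002316)·(170) = 131.30 ft.
That is lower than the 132.36 ft at MW-3, so the point is downgradient.

downgradient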